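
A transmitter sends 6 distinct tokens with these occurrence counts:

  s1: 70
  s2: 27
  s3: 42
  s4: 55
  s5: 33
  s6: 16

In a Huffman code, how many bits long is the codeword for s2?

Repeatedly merge the two smallest:
merge s6(16) and s2(27): 43
merge s5(33) and s3(42): 75
merge 43 and s4(55): 98
merge s1(70) and 75: 145
merge 98 and 145: 243
s2's leaf is at depth 3, giving a 3-bit codeword.

3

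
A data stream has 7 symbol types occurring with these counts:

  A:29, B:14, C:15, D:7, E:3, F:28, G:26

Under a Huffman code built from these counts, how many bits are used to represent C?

3

Huffman merges, smallest pair first:
merge E(3) and D(7): 10
merge 10 and B(14): 24
merge C(15) and 24: 39
merge G(26) and F(28): 54
merge A(29) and 39: 68
merge 54 and 68: 122
The subtree containing C is merged 3 times, so code length = 3.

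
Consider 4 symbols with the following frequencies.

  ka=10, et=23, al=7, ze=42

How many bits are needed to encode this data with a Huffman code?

Merge the two smallest weights repeatedly:
merge al(7) and ka(10): 17
merge 17 and et(23): 40
merge 40 and ze(42): 82
Total encoded bits = sum of merged weights = 17 + 40 + 82 = 139.

139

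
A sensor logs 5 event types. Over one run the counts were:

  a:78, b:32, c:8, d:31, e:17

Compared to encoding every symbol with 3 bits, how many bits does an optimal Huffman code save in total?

163

Fixed-length: 3 bits × 166 symbols = 498 bits.
Huffman merges:
combine c(8), e(17) → 25
combine 25, d(31) → 56
combine b(32), 56 → 88
combine a(78), 88 → 166
Huffman total = 25 + 56 + 88 + 166 = 335 bits.
Saving = 498 − 335 = 163 bits.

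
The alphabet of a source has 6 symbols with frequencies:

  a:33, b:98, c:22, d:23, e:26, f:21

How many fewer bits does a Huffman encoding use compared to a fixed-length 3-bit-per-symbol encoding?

Fixed-length: 3 bits × 223 symbols = 669 bits.
Huffman merges:
combine f(21), c(22) → 43
combine d(23), e(26) → 49
combine a(33), 43 → 76
combine 49, 76 → 125
combine b(98), 125 → 223
Huffman total = 43 + 49 + 76 + 125 + 223 = 516 bits.
Saving = 669 − 516 = 153 bits.

153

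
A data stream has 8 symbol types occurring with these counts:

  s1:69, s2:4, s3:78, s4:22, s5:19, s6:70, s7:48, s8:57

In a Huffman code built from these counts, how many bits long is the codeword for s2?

5

Huffman merges, smallest pair first:
combine s2(4), s5(19) → 23
combine s4(22), 23 → 45
combine 45, s7(48) → 93
combine s8(57), s1(69) → 126
combine s6(70), s3(78) → 148
combine 93, 126 → 219
combine 148, 219 → 367
s2's leaf is at depth 5, giving a 5-bit codeword.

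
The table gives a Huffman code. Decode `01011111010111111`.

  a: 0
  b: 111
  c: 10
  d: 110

Read left to right; each codeword is recognised as soon as it completes (prefix code):
  0→a | 10→c | 111→b | 110→d | 10→c | 111→b | 111→b
Decoded message: acbdcbb

acbdcbb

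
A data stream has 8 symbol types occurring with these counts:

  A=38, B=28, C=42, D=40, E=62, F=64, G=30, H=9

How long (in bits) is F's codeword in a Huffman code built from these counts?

Huffman merges, smallest pair first:
H(9) + B(28) → 37
G(30) + 37 → 67
A(38) + D(40) → 78
C(42) + E(62) → 104
F(64) + 67 → 131
78 + 104 → 182
131 + 182 → 313
F sits 2 levels below the root, so its codeword is 2 bits.

2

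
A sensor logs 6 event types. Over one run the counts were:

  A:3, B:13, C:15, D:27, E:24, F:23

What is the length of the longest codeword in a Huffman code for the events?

Merge the two lowest-weight nodes at each step:
combine A(3), B(13) → 16
combine C(15), 16 → 31
combine F(23), E(24) → 47
combine D(27), 31 → 58
combine 47, 58 → 105
The rarest symbols sit at the bottom; the longest codeword is 4 bits.

4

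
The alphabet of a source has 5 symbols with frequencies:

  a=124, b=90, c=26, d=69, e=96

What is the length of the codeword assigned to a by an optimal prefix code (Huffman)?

Build the tree from the bottom:
combine c(26), d(69) → 95
combine b(90), 95 → 185
combine e(96), a(124) → 220
combine 185, 220 → 405
a's leaf is at depth 2, giving a 2-bit codeword.

2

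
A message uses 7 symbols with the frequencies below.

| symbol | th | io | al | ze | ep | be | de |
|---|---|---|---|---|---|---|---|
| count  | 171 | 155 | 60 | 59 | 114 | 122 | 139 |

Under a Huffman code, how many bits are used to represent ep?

3

Build the tree from the bottom:
merge ze(59) and al(60): 119
merge ep(114) and 119: 233
merge be(122) and de(139): 261
merge io(155) and th(171): 326
merge 233 and 261: 494
merge 326 and 494: 820
ep's leaf is at depth 3, giving a 3-bit codeword.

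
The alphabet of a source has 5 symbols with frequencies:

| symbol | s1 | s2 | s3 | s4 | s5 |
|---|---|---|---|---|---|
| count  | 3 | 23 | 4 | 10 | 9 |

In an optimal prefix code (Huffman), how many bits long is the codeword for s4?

2

Repeatedly merge the two smallest:
s1(3) + s3(4) → 7
7 + s5(9) → 16
s4(10) + 16 → 26
s2(23) + 26 → 49
The subtree containing s4 is merged 2 times, so code length = 2.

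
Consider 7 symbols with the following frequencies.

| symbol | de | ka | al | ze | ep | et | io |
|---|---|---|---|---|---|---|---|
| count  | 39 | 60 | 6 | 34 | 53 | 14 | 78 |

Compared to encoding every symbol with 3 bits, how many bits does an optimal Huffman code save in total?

118

Fixed-length: 3 bits × 284 symbols = 852 bits.
Huffman merges:
merge al(6) and et(14): 20
merge 20 and ze(34): 54
merge de(39) and ep(53): 92
merge 54 and ka(60): 114
merge io(78) and 92: 170
merge 114 and 170: 284
Huffman total = 20 + 54 + 92 + 114 + 170 + 284 = 734 bits.
Saving = 852 − 734 = 118 bits.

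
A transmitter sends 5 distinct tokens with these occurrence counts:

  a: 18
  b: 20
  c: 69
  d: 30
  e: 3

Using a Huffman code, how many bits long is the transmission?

Merge the two smallest weights repeatedly:
e(3) + a(18) → 21
b(20) + 21 → 41
d(30) + 41 → 71
c(69) + 71 → 140
Each symbol's bit-cost is frequency × depth; summing gives 273 bits (equivalently 21 + 41 + 71 + 140).

273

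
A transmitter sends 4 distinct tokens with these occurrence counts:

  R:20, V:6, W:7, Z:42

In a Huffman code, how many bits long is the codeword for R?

2

Huffman merges, smallest pair first:
merge V(6) and W(7): 13
merge 13 and R(20): 33
merge 33 and Z(42): 75
R sits 2 levels below the root, so its codeword is 2 bits.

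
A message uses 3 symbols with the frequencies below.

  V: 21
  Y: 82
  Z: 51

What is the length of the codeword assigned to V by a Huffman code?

2

Build the tree from the bottom:
merge V(21) and Z(51): 72
merge 72 and Y(82): 154
V's leaf is at depth 2, giving a 2-bit codeword.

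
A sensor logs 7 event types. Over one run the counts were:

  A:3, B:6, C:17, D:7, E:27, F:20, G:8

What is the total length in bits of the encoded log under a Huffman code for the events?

Merge the two smallest weights repeatedly:
combine A(3), B(6) → 9
combine D(7), G(8) → 15
combine 9, 15 → 24
combine C(17), F(20) → 37
combine 24, E(27) → 51
combine 37, 51 → 88
The encoded length is the sum of every internal node's weight: 9 + 15 + 24 + 37 + 51 + 88 = 224 bits.

224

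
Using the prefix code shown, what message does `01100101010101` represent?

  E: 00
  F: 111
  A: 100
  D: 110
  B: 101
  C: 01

CABCCC

Read left to right; each codeword is recognised as soon as it completes (prefix code):
  01→C | 100→A | 101→B | 01→C | 01→C | 01→C
Decoded message: CABCCC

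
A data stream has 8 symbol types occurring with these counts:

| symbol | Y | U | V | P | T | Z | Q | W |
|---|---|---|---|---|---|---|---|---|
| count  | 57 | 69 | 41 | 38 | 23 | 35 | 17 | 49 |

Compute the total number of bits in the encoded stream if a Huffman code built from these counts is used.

Greedily combine the two least-frequent nodes:
combine Q(17), T(23) → 40
combine Z(35), P(38) → 73
combine 40, V(41) → 81
combine W(49), Y(57) → 106
combine U(69), 73 → 142
combine 81, 106 → 187
combine 142, 187 → 329
Total encoded bits = sum of merged weights = 40 + 73 + 81 + 106 + 142 + 187 + 329 = 958.

958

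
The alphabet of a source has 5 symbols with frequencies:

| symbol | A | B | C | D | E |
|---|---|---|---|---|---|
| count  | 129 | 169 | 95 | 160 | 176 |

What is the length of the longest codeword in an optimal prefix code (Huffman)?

3

Merge the two lowest-weight nodes at each step:
C(95) + A(129) → 224
D(160) + B(169) → 329
E(176) + 224 → 400
329 + 400 → 729
Maximum depth reached is 3.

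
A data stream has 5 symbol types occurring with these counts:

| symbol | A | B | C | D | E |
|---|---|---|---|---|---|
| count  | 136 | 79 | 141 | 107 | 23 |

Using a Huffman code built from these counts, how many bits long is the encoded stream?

1074

Build the Huffman tree bottom-up:
merge E(23) and B(79): 102
merge 102 and D(107): 209
merge A(136) and C(141): 277
merge 209 and 277: 486
Each symbol's bit-cost is frequency × depth; summing gives 1074 bits (equivalently 102 + 209 + 277 + 486).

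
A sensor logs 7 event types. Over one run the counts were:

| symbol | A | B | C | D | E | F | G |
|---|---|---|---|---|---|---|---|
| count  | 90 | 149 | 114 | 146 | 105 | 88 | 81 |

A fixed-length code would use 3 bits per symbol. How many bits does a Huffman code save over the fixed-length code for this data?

Fixed-length: 3 bits × 773 symbols = 2319 bits.
Huffman merges:
G(81) + F(88) → 169
A(90) + E(105) → 195
C(114) + D(146) → 260
B(149) + 169 → 318
195 + 260 → 455
318 + 455 → 773
Huffman total = 169 + 195 + 260 + 318 + 455 + 773 = 2170 bits.
Saving = 2319 − 2170 = 149 bits.

149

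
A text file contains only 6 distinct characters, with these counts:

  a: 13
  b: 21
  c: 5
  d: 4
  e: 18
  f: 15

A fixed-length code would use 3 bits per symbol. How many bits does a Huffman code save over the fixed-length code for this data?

Fixed-length: 3 bits × 76 symbols = 228 bits.
Huffman merges:
merge d(4) and c(5): 9
merge 9 and a(13): 22
merge f(15) and e(18): 33
merge b(21) and 22: 43
merge 33 and 43: 76
Huffman total = 9 + 22 + 33 + 43 + 76 = 183 bits.
Saving = 228 − 183 = 45 bits.

45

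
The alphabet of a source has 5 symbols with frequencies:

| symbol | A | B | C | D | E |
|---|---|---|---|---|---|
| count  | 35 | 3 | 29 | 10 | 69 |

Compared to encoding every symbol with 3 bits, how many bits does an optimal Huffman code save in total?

160

Fixed-length: 3 bits × 146 symbols = 438 bits.
Huffman merges:
combine B(3), D(10) → 13
combine 13, C(29) → 42
combine A(35), 42 → 77
combine E(69), 77 → 146
Huffman total = 13 + 42 + 77 + 146 = 278 bits.
Saving = 438 − 278 = 160 bits.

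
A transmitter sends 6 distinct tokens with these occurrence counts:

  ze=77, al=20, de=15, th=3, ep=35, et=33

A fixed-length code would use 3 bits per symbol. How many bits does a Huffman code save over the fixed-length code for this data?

136

Fixed-length: 3 bits × 183 symbols = 549 bits.
Huffman merges:
merge th(3) and de(15): 18
merge 18 and al(20): 38
merge et(33) and ep(35): 68
merge 38 and 68: 106
merge ze(77) and 106: 183
Huffman total = 18 + 38 + 68 + 106 + 183 = 413 bits.
Saving = 549 − 413 = 136 bits.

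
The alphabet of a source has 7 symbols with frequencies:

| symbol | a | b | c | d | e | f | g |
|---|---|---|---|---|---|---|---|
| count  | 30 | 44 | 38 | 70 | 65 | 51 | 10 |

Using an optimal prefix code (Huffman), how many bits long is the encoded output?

829

Build the Huffman tree bottom-up:
combine g(10), a(30) → 40
combine c(38), 40 → 78
combine b(44), f(51) → 95
combine e(65), d(70) → 135
combine 78, 95 → 173
combine 135, 173 → 308
Each symbol's bit-cost is frequency × depth; summing gives 829 bits (equivalently 40 + 78 + 95 + 135 + 173 + 308).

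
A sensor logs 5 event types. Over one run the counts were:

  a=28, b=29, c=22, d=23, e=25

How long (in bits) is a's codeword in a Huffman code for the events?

Build the tree from the bottom:
combine c(22), d(23) → 45
combine e(25), a(28) → 53
combine b(29), 45 → 74
combine 53, 74 → 127
The subtree containing a is merged 2 times, so code length = 2.

2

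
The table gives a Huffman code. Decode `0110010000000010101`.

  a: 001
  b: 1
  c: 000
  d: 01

dbaccadd

Read left to right; each codeword is recognised as soon as it completes (prefix code):
  01→d | 1→b | 001→a | 000→c | 000→c | 001→a | 01→d | 01→d
Decoded message: dbaccadd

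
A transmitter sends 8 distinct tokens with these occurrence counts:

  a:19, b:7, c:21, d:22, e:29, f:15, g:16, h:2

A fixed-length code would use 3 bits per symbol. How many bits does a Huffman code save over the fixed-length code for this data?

20

Fixed-length: 3 bits × 131 symbols = 393 bits.
Huffman merges:
h(2) + b(7) → 9
9 + f(15) → 24
g(16) + a(19) → 35
c(21) + d(22) → 43
24 + e(29) → 53
35 + 43 → 78
53 + 78 → 131
Huffman total = 9 + 24 + 35 + 43 + 53 + 78 + 131 = 373 bits.
Saving = 393 − 373 = 20 bits.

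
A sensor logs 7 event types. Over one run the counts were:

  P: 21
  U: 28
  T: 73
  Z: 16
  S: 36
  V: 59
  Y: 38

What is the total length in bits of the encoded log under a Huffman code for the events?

Greedily combine the two least-frequent nodes:
merge Z(16) and P(21): 37
merge U(28) and S(36): 64
merge 37 and Y(38): 75
merge V(59) and 64: 123
merge T(73) and 75: 148
merge 123 and 148: 271
The encoded length is the sum of every internal node's weight: 37 + 64 + 75 + 123 + 148 + 271 = 718 bits.

718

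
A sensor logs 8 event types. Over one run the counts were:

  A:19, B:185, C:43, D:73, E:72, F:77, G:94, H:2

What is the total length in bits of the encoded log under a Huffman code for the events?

Build the Huffman tree bottom-up:
merge H(2) and A(19): 21
merge 21 and C(43): 64
merge 64 and E(72): 136
merge D(73) and F(77): 150
merge G(94) and 136: 230
merge 150 and B(185): 335
merge 230 and 335: 565
Total encoded bits = sum of merged weights = 21 + 64 + 136 + 150 + 230 + 335 + 565 = 1501.

1501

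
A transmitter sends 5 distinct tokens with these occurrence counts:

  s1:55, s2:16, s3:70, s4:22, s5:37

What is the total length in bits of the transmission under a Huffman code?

438

Build the Huffman tree bottom-up:
combine s2(16), s4(22) → 38
combine s5(37), 38 → 75
combine s1(55), s3(70) → 125
combine 75, 125 → 200
Total encoded bits = sum of merged weights = 38 + 75 + 125 + 200 = 438.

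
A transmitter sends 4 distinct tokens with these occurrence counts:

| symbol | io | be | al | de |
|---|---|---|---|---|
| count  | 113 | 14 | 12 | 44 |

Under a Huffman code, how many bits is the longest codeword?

Merge the two lowest-weight nodes at each step:
merge al(12) and be(14): 26
merge 26 and de(44): 70
merge 70 and io(113): 183
The rarest symbols sit at the bottom; the longest codeword is 3 bits.

3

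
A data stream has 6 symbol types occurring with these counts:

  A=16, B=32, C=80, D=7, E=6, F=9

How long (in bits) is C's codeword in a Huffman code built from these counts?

1

Repeatedly merge the two smallest:
E(6) + D(7) → 13
F(9) + 13 → 22
A(16) + 22 → 38
B(32) + 38 → 70
70 + C(80) → 150
C sits one level below the root: a 1-bit codeword.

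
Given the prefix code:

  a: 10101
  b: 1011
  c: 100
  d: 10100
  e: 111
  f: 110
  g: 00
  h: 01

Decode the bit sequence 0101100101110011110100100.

Read left to right; each codeword is recognised as soon as it completes (prefix code):
  01→h | 01→h | 100→c | 1011→b | 100→c | 111→e | 10100→d | 100→c
Decoded message: hhcbcedc

hhcbcedc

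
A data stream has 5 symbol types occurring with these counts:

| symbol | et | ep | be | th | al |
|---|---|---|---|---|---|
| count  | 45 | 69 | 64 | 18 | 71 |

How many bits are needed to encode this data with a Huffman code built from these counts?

597

Greedily combine the two least-frequent nodes:
merge th(18) and et(45): 63
merge 63 and be(64): 127
merge ep(69) and al(71): 140
merge 127 and 140: 267
Total encoded bits = sum of merged weights = 63 + 127 + 140 + 267 = 597.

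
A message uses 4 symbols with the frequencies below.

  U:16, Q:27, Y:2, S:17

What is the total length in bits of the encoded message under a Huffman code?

115

Build the Huffman tree bottom-up:
merge Y(2) and U(16): 18
merge S(17) and 18: 35
merge Q(27) and 35: 62
Each symbol's bit-cost is frequency × depth; summing gives 115 bits (equivalently 18 + 35 + 62).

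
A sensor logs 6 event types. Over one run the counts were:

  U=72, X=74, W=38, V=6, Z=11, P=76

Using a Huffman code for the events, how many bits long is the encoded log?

626

Merge the two smallest weights repeatedly:
V(6) + Z(11) → 17
17 + W(38) → 55
55 + U(72) → 127
X(74) + P(76) → 150
127 + 150 → 277
Total encoded bits = sum of merged weights = 17 + 55 + 127 + 150 + 277 = 626.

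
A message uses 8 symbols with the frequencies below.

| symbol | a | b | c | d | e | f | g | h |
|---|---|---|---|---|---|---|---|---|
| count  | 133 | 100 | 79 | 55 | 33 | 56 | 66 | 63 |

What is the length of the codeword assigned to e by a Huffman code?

4

Build the tree from the bottom:
combine e(33), d(55) → 88
combine f(56), h(63) → 119
combine g(66), c(79) → 145
combine 88, b(100) → 188
combine 119, a(133) → 252
combine 145, 188 → 333
combine 252, 333 → 585
e's leaf is at depth 4, giving a 4-bit codeword.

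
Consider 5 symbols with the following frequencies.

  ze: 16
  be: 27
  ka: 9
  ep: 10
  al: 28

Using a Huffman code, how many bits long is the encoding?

Greedily combine the two least-frequent nodes:
ka(9) + ep(10) → 19
ze(16) + 19 → 35
be(27) + al(28) → 55
35 + 55 → 90
Total encoded bits = sum of merged weights = 19 + 35 + 55 + 90 = 199.

199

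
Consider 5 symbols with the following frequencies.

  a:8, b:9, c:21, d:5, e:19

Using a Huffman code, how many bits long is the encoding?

Greedily combine the two least-frequent nodes:
merge d(5) and a(8): 13
merge b(9) and 13: 22
merge e(19) and c(21): 40
merge 22 and 40: 62
The encoded length is the sum of every internal node's weight: 13 + 22 + 40 + 62 = 137 bits.

137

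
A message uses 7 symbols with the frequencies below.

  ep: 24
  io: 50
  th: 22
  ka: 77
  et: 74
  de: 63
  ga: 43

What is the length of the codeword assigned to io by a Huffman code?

3

Repeatedly merge the two smallest:
combine th(22), ep(24) → 46
combine ga(43), 46 → 89
combine io(50), de(63) → 113
combine et(74), ka(77) → 151
combine 89, 113 → 202
combine 151, 202 → 353
io's leaf is at depth 3, giving a 3-bit codeword.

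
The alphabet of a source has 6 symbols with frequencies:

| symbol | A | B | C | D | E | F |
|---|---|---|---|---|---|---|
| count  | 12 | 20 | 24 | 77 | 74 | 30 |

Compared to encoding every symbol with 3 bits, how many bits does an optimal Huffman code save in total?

Fixed-length: 3 bits × 237 symbols = 711 bits.
Huffman merges:
combine A(12), B(20) → 32
combine C(24), F(30) → 54
combine 32, 54 → 86
combine E(74), D(77) → 151
combine 86, 151 → 237
Huffman total = 32 + 54 + 86 + 151 + 237 = 560 bits.
Saving = 711 − 560 = 151 bits.

151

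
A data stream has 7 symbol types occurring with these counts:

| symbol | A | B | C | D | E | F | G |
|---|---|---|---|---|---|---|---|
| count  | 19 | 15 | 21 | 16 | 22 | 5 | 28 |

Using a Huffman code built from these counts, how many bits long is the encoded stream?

Merge the two smallest weights repeatedly:
merge F(5) and B(15): 20
merge D(16) and A(19): 35
merge 20 and C(21): 41
merge E(22) and G(28): 50
merge 35 and 41: 76
merge 50 and 76: 126
The encoded length is the sum of every internal node's weight: 20 + 35 + 41 + 50 + 76 + 126 = 348 bits.

348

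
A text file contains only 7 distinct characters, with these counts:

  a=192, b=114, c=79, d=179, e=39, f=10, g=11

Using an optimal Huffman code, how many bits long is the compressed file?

1468

Build the Huffman tree bottom-up:
merge f(10) and g(11): 21
merge 21 and e(39): 60
merge 60 and c(79): 139
merge b(114) and 139: 253
merge d(179) and a(192): 371
merge 253 and 371: 624
The encoded length is the sum of every internal node's weight: 21 + 60 + 139 + 253 + 371 + 624 = 1468 bits.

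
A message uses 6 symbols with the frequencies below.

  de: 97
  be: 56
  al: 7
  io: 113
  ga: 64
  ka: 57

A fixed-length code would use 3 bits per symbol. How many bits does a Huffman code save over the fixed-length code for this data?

211

Fixed-length: 3 bits × 394 symbols = 1182 bits.
Huffman merges:
combine al(7), be(56) → 63
combine ka(57), 63 → 120
combine ga(64), de(97) → 161
combine io(113), 120 → 233
combine 161, 233 → 394
Huffman total = 63 + 120 + 161 + 233 + 394 = 971 bits.
Saving = 1182 − 971 = 211 bits.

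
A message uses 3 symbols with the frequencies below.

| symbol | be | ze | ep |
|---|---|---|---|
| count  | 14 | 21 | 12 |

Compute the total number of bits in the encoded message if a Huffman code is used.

73

Greedily combine the two least-frequent nodes:
ep(12) + be(14) → 26
ze(21) + 26 → 47
The encoded length is the sum of every internal node's weight: 26 + 47 = 73 bits.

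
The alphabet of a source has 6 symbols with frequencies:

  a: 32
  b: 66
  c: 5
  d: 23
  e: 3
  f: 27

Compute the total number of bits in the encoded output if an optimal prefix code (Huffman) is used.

343

Greedily combine the two least-frequent nodes:
e(3) + c(5) → 8
8 + d(23) → 31
f(27) + 31 → 58
a(32) + 58 → 90
b(66) + 90 → 156
The encoded length is the sum of every internal node's weight: 8 + 31 + 58 + 90 + 156 = 343 bits.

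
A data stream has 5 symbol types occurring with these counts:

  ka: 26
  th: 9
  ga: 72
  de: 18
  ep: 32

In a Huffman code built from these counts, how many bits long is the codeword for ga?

Huffman merges, smallest pair first:
th(9) + de(18) → 27
ka(26) + 27 → 53
ep(32) + 53 → 85
ga(72) + 85 → 157
ga is a child of the root — depth 1, so its codeword is a single bit.

1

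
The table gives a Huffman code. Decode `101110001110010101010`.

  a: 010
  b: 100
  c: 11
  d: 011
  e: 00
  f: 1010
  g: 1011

gbdbff

Read left to right; each codeword is recognised as soon as it completes (prefix code):
  1011→g | 100→b | 011→d | 100→b | 1010→f | 1010→f
Decoded message: gbdbff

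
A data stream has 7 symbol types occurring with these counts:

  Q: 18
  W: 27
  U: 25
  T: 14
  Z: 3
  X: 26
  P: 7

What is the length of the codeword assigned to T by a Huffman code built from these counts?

Build the tree from the bottom:
merge Z(3) and P(7): 10
merge 10 and T(14): 24
merge Q(18) and 24: 42
merge U(25) and X(26): 51
merge W(27) and 42: 69
merge 51 and 69: 120
T's leaf is at depth 4, giving a 4-bit codeword.

4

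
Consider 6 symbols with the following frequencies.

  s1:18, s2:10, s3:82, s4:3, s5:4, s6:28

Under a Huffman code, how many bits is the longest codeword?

Merge the two lowest-weight nodes at each step:
merge s4(3) and s5(4): 7
merge 7 and s2(10): 17
merge 17 and s1(18): 35
merge s6(28) and 35: 63
merge 63 and s3(82): 145
Maximum depth reached is 5.

5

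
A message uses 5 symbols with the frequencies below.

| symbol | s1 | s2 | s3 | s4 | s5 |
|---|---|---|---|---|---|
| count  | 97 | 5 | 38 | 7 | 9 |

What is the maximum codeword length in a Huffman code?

4

Merge the two lowest-weight nodes at each step:
merge s2(5) and s4(7): 12
merge s5(9) and 12: 21
merge 21 and s3(38): 59
merge 59 and s1(97): 156
Maximum depth reached is 4.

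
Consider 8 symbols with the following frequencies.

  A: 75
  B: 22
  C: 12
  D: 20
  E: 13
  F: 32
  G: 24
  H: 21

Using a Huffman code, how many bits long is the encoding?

607

Merge the two smallest weights repeatedly:
merge C(12) and E(13): 25
merge D(20) and H(21): 41
merge B(22) and G(24): 46
merge 25 and F(32): 57
merge 41 and 46: 87
merge 57 and A(75): 132
merge 87 and 132: 219
The encoded length is the sum of every internal node's weight: 25 + 41 + 46 + 57 + 87 + 132 + 219 = 607 bits.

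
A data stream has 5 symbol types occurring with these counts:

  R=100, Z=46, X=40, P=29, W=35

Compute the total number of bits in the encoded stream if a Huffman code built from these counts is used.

550

Build the Huffman tree bottom-up:
combine P(29), W(35) → 64
combine X(40), Z(46) → 86
combine 64, 86 → 150
combine R(100), 150 → 250
Total encoded bits = sum of merged weights = 64 + 86 + 150 + 250 = 550.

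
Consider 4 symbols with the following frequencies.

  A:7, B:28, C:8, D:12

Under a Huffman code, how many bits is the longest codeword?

3

Merge the two lowest-weight nodes at each step:
combine A(7), C(8) → 15
combine D(12), 15 → 27
combine 27, B(28) → 55
Maximum depth reached is 3.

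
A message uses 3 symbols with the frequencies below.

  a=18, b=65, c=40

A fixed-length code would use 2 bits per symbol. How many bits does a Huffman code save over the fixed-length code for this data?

65

Fixed-length: 2 bits × 123 symbols = 246 bits.
Huffman merges:
merge a(18) and c(40): 58
merge 58 and b(65): 123
Huffman total = 58 + 123 = 181 bits.
Saving = 246 − 181 = 65 bits.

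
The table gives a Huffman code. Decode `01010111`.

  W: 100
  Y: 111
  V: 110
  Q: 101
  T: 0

Read left to right; each codeword is recognised as soon as it completes (prefix code):
  0→T | 101→Q | 0→T | 111→Y
Decoded message: TQTY

TQTY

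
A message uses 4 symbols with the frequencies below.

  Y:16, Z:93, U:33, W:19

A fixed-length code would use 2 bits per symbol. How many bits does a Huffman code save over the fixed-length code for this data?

Fixed-length: 2 bits × 161 symbols = 322 bits.
Huffman merges:
merge Y(16) and W(19): 35
merge U(33) and 35: 68
merge 68 and Z(93): 161
Huffman total = 35 + 68 + 161 = 264 bits.
Saving = 322 − 264 = 58 bits.

58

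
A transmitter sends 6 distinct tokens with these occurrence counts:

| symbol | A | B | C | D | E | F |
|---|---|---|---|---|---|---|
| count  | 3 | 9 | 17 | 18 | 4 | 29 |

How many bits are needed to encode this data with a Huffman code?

Greedily combine the two least-frequent nodes:
merge A(3) and E(4): 7
merge 7 and B(9): 16
merge 16 and C(17): 33
merge D(18) and F(29): 47
merge 33 and 47: 80
Each symbol's bit-cost is frequency × depth; summing gives 183 bits (equivalently 7 + 16 + 33 + 47 + 80).

183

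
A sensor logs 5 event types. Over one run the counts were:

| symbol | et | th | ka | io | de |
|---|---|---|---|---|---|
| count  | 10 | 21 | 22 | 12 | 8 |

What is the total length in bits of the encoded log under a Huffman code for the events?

164

Greedily combine the two least-frequent nodes:
de(8) + et(10) → 18
io(12) + 18 → 30
th(21) + ka(22) → 43
30 + 43 → 73
The encoded length is the sum of every internal node's weight: 18 + 30 + 43 + 73 = 164 bits.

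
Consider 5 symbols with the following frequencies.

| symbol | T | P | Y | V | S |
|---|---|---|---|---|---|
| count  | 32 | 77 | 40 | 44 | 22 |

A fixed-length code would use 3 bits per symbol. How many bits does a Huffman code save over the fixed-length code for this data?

Fixed-length: 3 bits × 215 symbols = 645 bits.
Huffman merges:
merge S(22) and T(32): 54
merge Y(40) and V(44): 84
merge 54 and P(77): 131
merge 84 and 131: 215
Huffman total = 54 + 84 + 131 + 215 = 484 bits.
Saving = 645 − 484 = 161 bits.

161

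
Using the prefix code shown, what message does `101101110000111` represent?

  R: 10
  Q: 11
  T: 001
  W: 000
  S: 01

Read left to right; each codeword is recognised as soon as it completes (prefix code):
  10→R | 11→Q | 01→S | 11→Q | 000→W | 01→S | 11→Q
Decoded message: RQSQWSQ

RQSQWSQ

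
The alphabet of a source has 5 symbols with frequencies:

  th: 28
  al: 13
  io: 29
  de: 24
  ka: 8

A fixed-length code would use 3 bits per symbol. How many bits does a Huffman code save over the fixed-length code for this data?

81

Fixed-length: 3 bits × 102 symbols = 306 bits.
Huffman merges:
ka(8) + al(13) → 21
21 + de(24) → 45
th(28) + io(29) → 57
45 + 57 → 102
Huffman total = 21 + 45 + 57 + 102 = 225 bits.
Saving = 306 − 225 = 81 bits.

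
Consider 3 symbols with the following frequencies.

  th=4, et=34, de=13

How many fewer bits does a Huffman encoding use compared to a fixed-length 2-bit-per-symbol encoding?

Fixed-length: 2 bits × 51 symbols = 102 bits.
Huffman merges:
combine th(4), de(13) → 17
combine 17, et(34) → 51
Huffman total = 17 + 51 = 68 bits.
Saving = 102 − 68 = 34 bits.

34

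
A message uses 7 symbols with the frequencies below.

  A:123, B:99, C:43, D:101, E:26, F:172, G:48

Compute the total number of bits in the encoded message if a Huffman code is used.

Build the Huffman tree bottom-up:
merge E(26) and C(43): 69
merge G(48) and 69: 117
merge B(99) and D(101): 200
merge 117 and A(123): 240
merge F(172) and 200: 372
merge 240 and 372: 612
The encoded length is the sum of every internal node's weight: 69 + 117 + 200 + 240 + 372 + 612 = 1610 bits.

1610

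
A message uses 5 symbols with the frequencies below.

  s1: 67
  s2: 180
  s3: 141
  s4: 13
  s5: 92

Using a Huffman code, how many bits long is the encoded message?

1058

Merge the two smallest weights repeatedly:
s4(13) + s1(67) → 80
80 + s5(92) → 172
s3(141) + 172 → 313
s2(180) + 313 → 493
Each symbol's bit-cost is frequency × depth; summing gives 1058 bits (equivalently 80 + 172 + 313 + 493).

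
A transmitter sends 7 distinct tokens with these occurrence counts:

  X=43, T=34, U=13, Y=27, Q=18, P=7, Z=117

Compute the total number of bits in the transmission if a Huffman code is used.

601

Greedily combine the two least-frequent nodes:
merge P(7) and U(13): 20
merge Q(18) and 20: 38
merge Y(27) and T(34): 61
merge 38 and X(43): 81
merge 61 and 81: 142
merge Z(117) and 142: 259
The encoded length is the sum of every internal node's weight: 20 + 38 + 61 + 81 + 142 + 259 = 601 bits.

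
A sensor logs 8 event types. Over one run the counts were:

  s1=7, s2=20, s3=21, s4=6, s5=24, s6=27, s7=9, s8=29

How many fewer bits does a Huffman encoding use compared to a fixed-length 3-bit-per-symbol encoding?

21

Fixed-length: 3 bits × 143 symbols = 429 bits.
Huffman merges:
combine s4(6), s1(7) → 13
combine s7(9), 13 → 22
combine s2(20), s3(21) → 41
combine 22, s5(24) → 46
combine s6(27), s8(29) → 56
combine 41, 46 → 87
combine 56, 87 → 143
Huffman total = 13 + 22 + 41 + 46 + 56 + 87 + 143 = 408 bits.
Saving = 429 − 408 = 21 bits.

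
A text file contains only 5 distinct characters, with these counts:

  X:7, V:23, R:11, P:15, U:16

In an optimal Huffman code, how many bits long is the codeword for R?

3

Repeatedly merge the two smallest:
merge X(7) and R(11): 18
merge P(15) and U(16): 31
merge 18 and V(23): 41
merge 31 and 41: 72
R's leaf is at depth 3, giving a 3-bit codeword.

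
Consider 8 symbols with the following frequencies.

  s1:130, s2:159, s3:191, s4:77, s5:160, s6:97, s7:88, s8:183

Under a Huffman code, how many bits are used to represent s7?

Huffman merges, smallest pair first:
s4(77) + s7(88) → 165
s6(97) + s1(130) → 227
s2(159) + s5(160) → 319
165 + s8(183) → 348
s3(191) + 227 → 418
319 + 348 → 667
418 + 667 → 1085
The subtree containing s7 is merged 4 times, so code length = 4.

4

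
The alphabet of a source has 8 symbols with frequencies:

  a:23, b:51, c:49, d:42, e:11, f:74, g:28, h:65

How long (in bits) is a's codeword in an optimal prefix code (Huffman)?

5

Huffman merges, smallest pair first:
merge e(11) and a(23): 34
merge g(28) and 34: 62
merge d(42) and c(49): 91
merge b(51) and 62: 113
merge h(65) and f(74): 139
merge 91 and 113: 204
merge 139 and 204: 343
a's leaf is at depth 5, giving a 5-bit codeword.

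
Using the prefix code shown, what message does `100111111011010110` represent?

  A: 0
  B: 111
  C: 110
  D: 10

DABBACDC

Read left to right; each codeword is recognised as soon as it completes (prefix code):
  10→D | 0→A | 111→B | 111→B | 0→A | 110→C | 10→D | 110→C
Decoded message: DABBACDC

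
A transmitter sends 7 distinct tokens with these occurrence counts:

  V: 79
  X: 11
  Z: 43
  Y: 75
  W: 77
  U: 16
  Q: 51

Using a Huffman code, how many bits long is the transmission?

922

Merge the two smallest weights repeatedly:
merge X(11) and U(16): 27
merge 27 and Z(43): 70
merge Q(51) and 70: 121
merge Y(75) and W(77): 152
merge V(79) and 121: 200
merge 152 and 200: 352
Total encoded bits = sum of merged weights = 27 + 70 + 121 + 152 + 200 + 352 = 922.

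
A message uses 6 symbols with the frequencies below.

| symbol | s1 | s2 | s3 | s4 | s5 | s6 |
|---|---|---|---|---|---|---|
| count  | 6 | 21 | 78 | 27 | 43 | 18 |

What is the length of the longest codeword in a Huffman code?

Merge the two lowest-weight nodes at each step:
combine s1(6), s6(18) → 24
combine s2(21), 24 → 45
combine s4(27), s5(43) → 70
combine 45, 70 → 115
combine s3(78), 115 → 193
The rarest symbols sit at the bottom; the longest codeword is 4 bits.

4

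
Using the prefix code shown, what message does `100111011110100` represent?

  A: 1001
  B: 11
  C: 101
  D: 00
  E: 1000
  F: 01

Read left to right; each codeword is recognised as soon as it completes (prefix code):
  1001→A | 11→B | 01→F | 11→B | 101→C | 00→D
Decoded message: ABFBCD

ABFBCD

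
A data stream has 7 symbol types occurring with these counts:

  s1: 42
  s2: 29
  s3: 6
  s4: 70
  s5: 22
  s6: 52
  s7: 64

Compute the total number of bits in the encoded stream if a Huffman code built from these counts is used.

Greedily combine the two least-frequent nodes:
combine s3(6), s5(22) → 28
combine 28, s2(29) → 57
combine s1(42), s6(52) → 94
combine 57, s7(64) → 121
combine s4(70), 94 → 164
combine 121, 164 → 285
Total encoded bits = sum of merged weights = 28 + 57 + 94 + 121 + 164 + 285 = 749.

749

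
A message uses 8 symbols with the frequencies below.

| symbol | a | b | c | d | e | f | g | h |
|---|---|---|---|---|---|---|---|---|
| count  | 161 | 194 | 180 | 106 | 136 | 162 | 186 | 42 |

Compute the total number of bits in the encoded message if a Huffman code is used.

Greedily combine the two least-frequent nodes:
h(42) + d(106) → 148
e(136) + 148 → 284
a(161) + f(162) → 323
c(180) + g(186) → 366
b(194) + 284 → 478
323 + 366 → 689
478 + 689 → 1167
Total encoded bits = sum of merged weights = 148 + 284 + 323 + 366 + 478 + 689 + 1167 = 3455.

3455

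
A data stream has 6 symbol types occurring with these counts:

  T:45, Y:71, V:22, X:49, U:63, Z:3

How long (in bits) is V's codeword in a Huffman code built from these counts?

4

Build the tree from the bottom:
merge Z(3) and V(22): 25
merge 25 and T(45): 70
merge X(49) and U(63): 112
merge 70 and Y(71): 141
merge 112 and 141: 253
V's leaf is at depth 4, giving a 4-bit codeword.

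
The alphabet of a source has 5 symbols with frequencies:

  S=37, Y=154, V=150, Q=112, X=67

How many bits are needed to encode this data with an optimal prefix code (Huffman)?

Merge the two smallest weights repeatedly:
S(37) + X(67) → 104
104 + Q(112) → 216
V(150) + Y(154) → 304
216 + 304 → 520
Total encoded bits = sum of merged weights = 104 + 216 + 304 + 520 = 1144.

1144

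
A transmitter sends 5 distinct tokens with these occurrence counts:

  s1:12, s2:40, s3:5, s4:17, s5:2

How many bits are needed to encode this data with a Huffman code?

Merge the two smallest weights repeatedly:
combine s5(2), s3(5) → 7
combine 7, s1(12) → 19
combine s4(17), 19 → 36
combine 36, s2(40) → 76
The encoded length is the sum of every internal node's weight: 7 + 19 + 36 + 76 = 138 bits.

138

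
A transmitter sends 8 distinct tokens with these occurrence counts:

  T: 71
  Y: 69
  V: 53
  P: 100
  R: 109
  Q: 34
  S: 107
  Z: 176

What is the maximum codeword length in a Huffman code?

4

Merge the two lowest-weight nodes at each step:
merge Q(34) and V(53): 87
merge Y(69) and T(71): 140
merge 87 and P(100): 187
merge S(107) and R(109): 216
merge 140 and Z(176): 316
merge 187 and 216: 403
merge 316 and 403: 719
The first pair merged (Q, V) ends up deepest, at depth 4.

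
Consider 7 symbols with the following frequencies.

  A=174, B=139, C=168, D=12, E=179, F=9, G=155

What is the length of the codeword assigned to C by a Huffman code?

Repeatedly merge the two smallest:
merge F(9) and D(12): 21
merge 21 and B(139): 160
merge G(155) and 160: 315
merge C(168) and A(174): 342
merge E(179) and 315: 494
merge 342 and 494: 836
C's leaf is at depth 2, giving a 2-bit codeword.

2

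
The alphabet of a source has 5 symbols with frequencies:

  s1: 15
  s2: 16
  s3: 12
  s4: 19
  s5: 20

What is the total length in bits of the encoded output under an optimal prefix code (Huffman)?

Merge the two smallest weights repeatedly:
merge s3(12) and s1(15): 27
merge s2(16) and s4(19): 35
merge s5(20) and 27: 47
merge 35 and 47: 82
The encoded length is the sum of every internal node's weight: 27 + 35 + 47 + 82 = 191 bits.

191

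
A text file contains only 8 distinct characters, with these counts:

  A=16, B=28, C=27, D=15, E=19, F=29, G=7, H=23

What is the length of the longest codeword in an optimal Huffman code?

Merge the two lowest-weight nodes at each step:
merge G(7) and D(15): 22
merge A(16) and E(19): 35
merge 22 and H(23): 45
merge C(27) and B(28): 55
merge F(29) and 35: 64
merge 45 and 55: 100
merge 64 and 100: 164
Maximum depth reached is 4.

4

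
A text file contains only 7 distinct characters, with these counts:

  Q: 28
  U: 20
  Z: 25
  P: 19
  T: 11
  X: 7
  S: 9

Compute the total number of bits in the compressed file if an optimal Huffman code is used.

Merge the two smallest weights repeatedly:
merge X(7) and S(9): 16
merge T(11) and 16: 27
merge P(19) and U(20): 39
merge Z(25) and 27: 52
merge Q(28) and 39: 67
merge 52 and 67: 119
Total encoded bits = sum of merged weights = 16 + 27 + 39 + 52 + 67 + 119 = 320.

320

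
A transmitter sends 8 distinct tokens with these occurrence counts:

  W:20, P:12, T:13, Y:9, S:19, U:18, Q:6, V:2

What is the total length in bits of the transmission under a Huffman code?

Greedily combine the two least-frequent nodes:
combine V(2), Q(6) → 8
combine 8, Y(9) → 17
combine P(12), T(13) → 25
combine 17, U(18) → 35
combine S(19), W(20) → 39
combine 25, 35 → 60
combine 39, 60 → 99
Total encoded bits = sum of merged weights = 8 + 17 + 25 + 35 + 39 + 60 + 99 = 283.

283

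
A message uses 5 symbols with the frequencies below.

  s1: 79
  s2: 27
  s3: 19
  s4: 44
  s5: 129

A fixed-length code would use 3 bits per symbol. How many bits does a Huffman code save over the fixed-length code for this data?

291

Fixed-length: 3 bits × 298 symbols = 894 bits.
Huffman merges:
combine s3(19), s2(27) → 46
combine s4(44), 46 → 90
combine s1(79), 90 → 169
combine s5(129), 169 → 298
Huffman total = 46 + 90 + 169 + 298 = 603 bits.
Saving = 894 − 603 = 291 bits.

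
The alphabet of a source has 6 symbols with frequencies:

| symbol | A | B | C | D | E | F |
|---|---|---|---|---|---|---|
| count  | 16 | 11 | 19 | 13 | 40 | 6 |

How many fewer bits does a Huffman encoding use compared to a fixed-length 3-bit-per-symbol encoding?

63

Fixed-length: 3 bits × 105 symbols = 315 bits.
Huffman merges:
merge F(6) and B(11): 17
merge D(13) and A(16): 29
merge 17 and C(19): 36
merge 29 and 36: 65
merge E(40) and 65: 105
Huffman total = 17 + 29 + 36 + 65 + 105 = 252 bits.
Saving = 315 − 252 = 63 bits.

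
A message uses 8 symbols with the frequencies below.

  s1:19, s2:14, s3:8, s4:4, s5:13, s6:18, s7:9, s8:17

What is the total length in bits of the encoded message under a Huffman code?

Greedily combine the two least-frequent nodes:
merge s4(4) and s3(8): 12
merge s7(9) and 12: 21
merge s5(13) and s2(14): 27
merge s8(17) and s6(18): 35
merge s1(19) and 21: 40
merge 27 and 35: 62
merge 40 and 62: 102
The encoded length is the sum of every internal node's weight: 12 + 21 + 27 + 35 + 40 + 62 + 102 = 299 bits.

299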